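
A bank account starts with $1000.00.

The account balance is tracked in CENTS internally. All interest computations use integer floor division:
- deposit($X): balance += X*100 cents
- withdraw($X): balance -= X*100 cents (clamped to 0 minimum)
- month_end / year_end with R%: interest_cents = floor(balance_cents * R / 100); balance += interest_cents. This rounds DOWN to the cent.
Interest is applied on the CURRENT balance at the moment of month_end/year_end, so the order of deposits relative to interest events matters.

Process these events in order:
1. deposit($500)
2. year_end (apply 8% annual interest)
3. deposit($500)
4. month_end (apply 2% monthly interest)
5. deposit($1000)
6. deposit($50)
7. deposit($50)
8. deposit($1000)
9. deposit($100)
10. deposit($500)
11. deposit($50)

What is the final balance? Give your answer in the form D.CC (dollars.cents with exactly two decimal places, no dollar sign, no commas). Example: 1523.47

After 1 (deposit($500)): balance=$1500.00 total_interest=$0.00
After 2 (year_end (apply 8% annual interest)): balance=$1620.00 total_interest=$120.00
After 3 (deposit($500)): balance=$2120.00 total_interest=$120.00
After 4 (month_end (apply 2% monthly interest)): balance=$2162.40 total_interest=$162.40
After 5 (deposit($1000)): balance=$3162.40 total_interest=$162.40
After 6 (deposit($50)): balance=$3212.40 total_interest=$162.40
After 7 (deposit($50)): balance=$3262.40 total_interest=$162.40
After 8 (deposit($1000)): balance=$4262.40 total_interest=$162.40
After 9 (deposit($100)): balance=$4362.40 total_interest=$162.40
After 10 (deposit($500)): balance=$4862.40 total_interest=$162.40
After 11 (deposit($50)): balance=$4912.40 total_interest=$162.40

Answer: 4912.40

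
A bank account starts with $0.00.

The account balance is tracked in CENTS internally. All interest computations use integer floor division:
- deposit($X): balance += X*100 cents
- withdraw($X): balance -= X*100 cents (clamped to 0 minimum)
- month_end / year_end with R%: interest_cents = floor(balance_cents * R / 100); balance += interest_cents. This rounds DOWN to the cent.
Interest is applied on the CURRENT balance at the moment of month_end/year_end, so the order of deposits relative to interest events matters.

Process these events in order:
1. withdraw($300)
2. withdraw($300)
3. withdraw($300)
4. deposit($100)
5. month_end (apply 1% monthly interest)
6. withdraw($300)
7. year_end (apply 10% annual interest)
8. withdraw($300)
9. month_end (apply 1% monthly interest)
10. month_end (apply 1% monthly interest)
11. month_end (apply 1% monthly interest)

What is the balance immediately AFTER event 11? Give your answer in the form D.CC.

Answer: 0.00

Derivation:
After 1 (withdraw($300)): balance=$0.00 total_interest=$0.00
After 2 (withdraw($300)): balance=$0.00 total_interest=$0.00
After 3 (withdraw($300)): balance=$0.00 total_interest=$0.00
After 4 (deposit($100)): balance=$100.00 total_interest=$0.00
After 5 (month_end (apply 1% monthly interest)): balance=$101.00 total_interest=$1.00
After 6 (withdraw($300)): balance=$0.00 total_interest=$1.00
After 7 (year_end (apply 10% annual interest)): balance=$0.00 total_interest=$1.00
After 8 (withdraw($300)): balance=$0.00 total_interest=$1.00
After 9 (month_end (apply 1% monthly interest)): balance=$0.00 total_interest=$1.00
After 10 (month_end (apply 1% monthly interest)): balance=$0.00 total_interest=$1.00
After 11 (month_end (apply 1% monthly interest)): balance=$0.00 total_interest=$1.00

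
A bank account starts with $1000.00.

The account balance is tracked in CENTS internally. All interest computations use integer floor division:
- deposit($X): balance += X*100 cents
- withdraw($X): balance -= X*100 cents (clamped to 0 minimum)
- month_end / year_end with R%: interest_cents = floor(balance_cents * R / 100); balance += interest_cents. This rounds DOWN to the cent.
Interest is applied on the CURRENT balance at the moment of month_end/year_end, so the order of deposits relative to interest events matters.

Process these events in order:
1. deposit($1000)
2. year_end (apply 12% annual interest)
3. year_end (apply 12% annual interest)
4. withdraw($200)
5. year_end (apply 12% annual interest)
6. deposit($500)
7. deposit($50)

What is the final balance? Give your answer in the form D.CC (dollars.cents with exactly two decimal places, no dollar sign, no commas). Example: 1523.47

After 1 (deposit($1000)): balance=$2000.00 total_interest=$0.00
After 2 (year_end (apply 12% annual interest)): balance=$2240.00 total_interest=$240.00
After 3 (year_end (apply 12% annual interest)): balance=$2508.80 total_interest=$508.80
After 4 (withdraw($200)): balance=$2308.80 total_interest=$508.80
After 5 (year_end (apply 12% annual interest)): balance=$2585.85 total_interest=$785.85
After 6 (deposit($500)): balance=$3085.85 total_interest=$785.85
After 7 (deposit($50)): balance=$3135.85 total_interest=$785.85

Answer: 3135.85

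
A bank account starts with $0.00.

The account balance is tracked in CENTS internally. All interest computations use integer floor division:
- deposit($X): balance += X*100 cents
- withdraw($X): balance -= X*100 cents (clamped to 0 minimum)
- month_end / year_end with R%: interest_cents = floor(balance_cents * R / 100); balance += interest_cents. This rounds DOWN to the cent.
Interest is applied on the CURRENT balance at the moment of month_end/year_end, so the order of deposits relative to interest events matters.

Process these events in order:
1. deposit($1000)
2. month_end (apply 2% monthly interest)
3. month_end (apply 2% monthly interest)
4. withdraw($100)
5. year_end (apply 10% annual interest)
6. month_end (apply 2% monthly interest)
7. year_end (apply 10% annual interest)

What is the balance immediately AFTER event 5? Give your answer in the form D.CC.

Answer: 1034.44

Derivation:
After 1 (deposit($1000)): balance=$1000.00 total_interest=$0.00
After 2 (month_end (apply 2% monthly interest)): balance=$1020.00 total_interest=$20.00
After 3 (month_end (apply 2% monthly interest)): balance=$1040.40 total_interest=$40.40
After 4 (withdraw($100)): balance=$940.40 total_interest=$40.40
After 5 (year_end (apply 10% annual interest)): balance=$1034.44 total_interest=$134.44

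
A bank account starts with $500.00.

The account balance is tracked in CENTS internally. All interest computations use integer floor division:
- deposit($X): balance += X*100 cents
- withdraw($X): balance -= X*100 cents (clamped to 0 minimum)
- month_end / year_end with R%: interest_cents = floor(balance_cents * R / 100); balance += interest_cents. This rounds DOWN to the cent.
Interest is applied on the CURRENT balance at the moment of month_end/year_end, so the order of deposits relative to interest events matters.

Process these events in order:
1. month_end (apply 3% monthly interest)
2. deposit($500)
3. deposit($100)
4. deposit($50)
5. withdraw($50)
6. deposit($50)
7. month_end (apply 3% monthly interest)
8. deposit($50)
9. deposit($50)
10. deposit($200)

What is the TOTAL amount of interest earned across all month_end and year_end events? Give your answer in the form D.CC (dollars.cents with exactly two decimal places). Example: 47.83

After 1 (month_end (apply 3% monthly interest)): balance=$515.00 total_interest=$15.00
After 2 (deposit($500)): balance=$1015.00 total_interest=$15.00
After 3 (deposit($100)): balance=$1115.00 total_interest=$15.00
After 4 (deposit($50)): balance=$1165.00 total_interest=$15.00
After 5 (withdraw($50)): balance=$1115.00 total_interest=$15.00
After 6 (deposit($50)): balance=$1165.00 total_interest=$15.00
After 7 (month_end (apply 3% monthly interest)): balance=$1199.95 total_interest=$49.95
After 8 (deposit($50)): balance=$1249.95 total_interest=$49.95
After 9 (deposit($50)): balance=$1299.95 total_interest=$49.95
After 10 (deposit($200)): balance=$1499.95 total_interest=$49.95

Answer: 49.95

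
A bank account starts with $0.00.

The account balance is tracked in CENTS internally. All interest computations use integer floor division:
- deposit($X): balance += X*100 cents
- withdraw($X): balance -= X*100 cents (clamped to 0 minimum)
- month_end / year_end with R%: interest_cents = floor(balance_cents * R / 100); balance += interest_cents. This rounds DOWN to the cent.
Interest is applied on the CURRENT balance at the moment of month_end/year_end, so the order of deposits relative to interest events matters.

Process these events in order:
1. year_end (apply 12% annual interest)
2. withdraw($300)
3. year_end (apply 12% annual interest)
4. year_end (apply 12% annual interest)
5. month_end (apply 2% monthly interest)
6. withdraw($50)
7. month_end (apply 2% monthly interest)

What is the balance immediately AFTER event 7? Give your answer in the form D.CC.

Answer: 0.00

Derivation:
After 1 (year_end (apply 12% annual interest)): balance=$0.00 total_interest=$0.00
After 2 (withdraw($300)): balance=$0.00 total_interest=$0.00
After 3 (year_end (apply 12% annual interest)): balance=$0.00 total_interest=$0.00
After 4 (year_end (apply 12% annual interest)): balance=$0.00 total_interest=$0.00
After 5 (month_end (apply 2% monthly interest)): balance=$0.00 total_interest=$0.00
After 6 (withdraw($50)): balance=$0.00 total_interest=$0.00
After 7 (month_end (apply 2% monthly interest)): balance=$0.00 total_interest=$0.00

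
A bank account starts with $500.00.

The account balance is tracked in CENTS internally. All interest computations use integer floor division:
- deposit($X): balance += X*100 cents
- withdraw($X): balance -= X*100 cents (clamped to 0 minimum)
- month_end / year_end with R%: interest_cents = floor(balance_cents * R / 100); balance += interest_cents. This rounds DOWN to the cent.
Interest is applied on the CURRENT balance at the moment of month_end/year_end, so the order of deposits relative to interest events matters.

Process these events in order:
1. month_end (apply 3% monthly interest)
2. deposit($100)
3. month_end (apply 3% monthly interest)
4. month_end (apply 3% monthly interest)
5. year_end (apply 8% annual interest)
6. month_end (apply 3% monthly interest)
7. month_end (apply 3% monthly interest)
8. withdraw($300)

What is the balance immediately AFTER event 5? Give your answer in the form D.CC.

After 1 (month_end (apply 3% monthly interest)): balance=$515.00 total_interest=$15.00
After 2 (deposit($100)): balance=$615.00 total_interest=$15.00
After 3 (month_end (apply 3% monthly interest)): balance=$633.45 total_interest=$33.45
After 4 (month_end (apply 3% monthly interest)): balance=$652.45 total_interest=$52.45
After 5 (year_end (apply 8% annual interest)): balance=$704.64 total_interest=$104.64

Answer: 704.64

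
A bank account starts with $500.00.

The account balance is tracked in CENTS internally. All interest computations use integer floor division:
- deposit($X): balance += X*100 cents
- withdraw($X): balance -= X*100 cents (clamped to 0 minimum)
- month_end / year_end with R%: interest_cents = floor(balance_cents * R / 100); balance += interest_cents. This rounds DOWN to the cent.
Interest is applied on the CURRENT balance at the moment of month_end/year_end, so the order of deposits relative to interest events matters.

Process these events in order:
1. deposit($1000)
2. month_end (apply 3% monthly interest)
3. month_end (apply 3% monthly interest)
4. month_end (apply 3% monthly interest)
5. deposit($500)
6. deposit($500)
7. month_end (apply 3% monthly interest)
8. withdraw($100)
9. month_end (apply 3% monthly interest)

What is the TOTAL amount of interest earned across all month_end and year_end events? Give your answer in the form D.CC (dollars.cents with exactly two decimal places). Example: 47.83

Answer: 296.80

Derivation:
After 1 (deposit($1000)): balance=$1500.00 total_interest=$0.00
After 2 (month_end (apply 3% monthly interest)): balance=$1545.00 total_interest=$45.00
After 3 (month_end (apply 3% monthly interest)): balance=$1591.35 total_interest=$91.35
After 4 (month_end (apply 3% monthly interest)): balance=$1639.09 total_interest=$139.09
After 5 (deposit($500)): balance=$2139.09 total_interest=$139.09
After 6 (deposit($500)): balance=$2639.09 total_interest=$139.09
After 7 (month_end (apply 3% monthly interest)): balance=$2718.26 total_interest=$218.26
After 8 (withdraw($100)): balance=$2618.26 total_interest=$218.26
After 9 (month_end (apply 3% monthly interest)): balance=$2696.80 total_interest=$296.80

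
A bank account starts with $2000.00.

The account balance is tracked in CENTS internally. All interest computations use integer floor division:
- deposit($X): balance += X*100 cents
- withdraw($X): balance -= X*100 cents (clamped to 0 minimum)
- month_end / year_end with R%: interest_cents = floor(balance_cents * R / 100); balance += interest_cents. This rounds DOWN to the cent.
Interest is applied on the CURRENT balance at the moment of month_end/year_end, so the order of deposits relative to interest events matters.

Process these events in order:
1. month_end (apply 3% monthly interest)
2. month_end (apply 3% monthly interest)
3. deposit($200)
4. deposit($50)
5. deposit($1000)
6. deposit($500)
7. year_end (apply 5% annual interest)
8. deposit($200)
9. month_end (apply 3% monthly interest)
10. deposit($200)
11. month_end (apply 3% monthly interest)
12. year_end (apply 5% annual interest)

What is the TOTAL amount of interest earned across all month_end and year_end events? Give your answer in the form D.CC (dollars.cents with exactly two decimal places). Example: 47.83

Answer: 817.70

Derivation:
After 1 (month_end (apply 3% monthly interest)): balance=$2060.00 total_interest=$60.00
After 2 (month_end (apply 3% monthly interest)): balance=$2121.80 total_interest=$121.80
After 3 (deposit($200)): balance=$2321.80 total_interest=$121.80
After 4 (deposit($50)): balance=$2371.80 total_interest=$121.80
After 5 (deposit($1000)): balance=$3371.80 total_interest=$121.80
After 6 (deposit($500)): balance=$3871.80 total_interest=$121.80
After 7 (year_end (apply 5% annual interest)): balance=$4065.39 total_interest=$315.39
After 8 (deposit($200)): balance=$4265.39 total_interest=$315.39
After 9 (month_end (apply 3% monthly interest)): balance=$4393.35 total_interest=$443.35
After 10 (deposit($200)): balance=$4593.35 total_interest=$443.35
After 11 (month_end (apply 3% monthly interest)): balance=$4731.15 total_interest=$581.15
After 12 (year_end (apply 5% annual interest)): balance=$4967.70 total_interest=$817.70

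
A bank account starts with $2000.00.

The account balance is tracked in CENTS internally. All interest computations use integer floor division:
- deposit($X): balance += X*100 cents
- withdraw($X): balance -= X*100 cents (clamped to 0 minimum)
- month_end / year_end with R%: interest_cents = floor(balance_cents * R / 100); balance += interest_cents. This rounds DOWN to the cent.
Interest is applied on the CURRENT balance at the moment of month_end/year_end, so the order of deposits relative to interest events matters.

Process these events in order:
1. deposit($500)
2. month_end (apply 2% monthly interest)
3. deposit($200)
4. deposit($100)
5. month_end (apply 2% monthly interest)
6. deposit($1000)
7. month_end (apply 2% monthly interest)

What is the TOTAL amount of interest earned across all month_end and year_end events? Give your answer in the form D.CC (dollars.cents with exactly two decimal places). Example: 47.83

After 1 (deposit($500)): balance=$2500.00 total_interest=$0.00
After 2 (month_end (apply 2% monthly interest)): balance=$2550.00 total_interest=$50.00
After 3 (deposit($200)): balance=$2750.00 total_interest=$50.00
After 4 (deposit($100)): balance=$2850.00 total_interest=$50.00
After 5 (month_end (apply 2% monthly interest)): balance=$2907.00 total_interest=$107.00
After 6 (deposit($1000)): balance=$3907.00 total_interest=$107.00
After 7 (month_end (apply 2% monthly interest)): balance=$3985.14 total_interest=$185.14

Answer: 185.14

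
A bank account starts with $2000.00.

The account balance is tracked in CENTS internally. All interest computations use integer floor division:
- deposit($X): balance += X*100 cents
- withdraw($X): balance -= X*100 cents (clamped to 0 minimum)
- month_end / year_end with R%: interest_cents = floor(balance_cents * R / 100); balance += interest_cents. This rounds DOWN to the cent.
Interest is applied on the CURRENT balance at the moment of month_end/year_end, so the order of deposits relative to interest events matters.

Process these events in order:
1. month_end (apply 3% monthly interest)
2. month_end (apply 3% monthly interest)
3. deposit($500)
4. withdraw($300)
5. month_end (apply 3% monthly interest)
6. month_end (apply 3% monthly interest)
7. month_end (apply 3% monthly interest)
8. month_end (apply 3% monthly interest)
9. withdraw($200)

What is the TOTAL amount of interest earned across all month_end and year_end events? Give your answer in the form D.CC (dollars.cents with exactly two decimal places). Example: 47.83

Answer: 413.19

Derivation:
After 1 (month_end (apply 3% monthly interest)): balance=$2060.00 total_interest=$60.00
After 2 (month_end (apply 3% monthly interest)): balance=$2121.80 total_interest=$121.80
After 3 (deposit($500)): balance=$2621.80 total_interest=$121.80
After 4 (withdraw($300)): balance=$2321.80 total_interest=$121.80
After 5 (month_end (apply 3% monthly interest)): balance=$2391.45 total_interest=$191.45
After 6 (month_end (apply 3% monthly interest)): balance=$2463.19 total_interest=$263.19
After 7 (month_end (apply 3% monthly interest)): balance=$2537.08 total_interest=$337.08
After 8 (month_end (apply 3% monthly interest)): balance=$2613.19 total_interest=$413.19
After 9 (withdraw($200)): balance=$2413.19 total_interest=$413.19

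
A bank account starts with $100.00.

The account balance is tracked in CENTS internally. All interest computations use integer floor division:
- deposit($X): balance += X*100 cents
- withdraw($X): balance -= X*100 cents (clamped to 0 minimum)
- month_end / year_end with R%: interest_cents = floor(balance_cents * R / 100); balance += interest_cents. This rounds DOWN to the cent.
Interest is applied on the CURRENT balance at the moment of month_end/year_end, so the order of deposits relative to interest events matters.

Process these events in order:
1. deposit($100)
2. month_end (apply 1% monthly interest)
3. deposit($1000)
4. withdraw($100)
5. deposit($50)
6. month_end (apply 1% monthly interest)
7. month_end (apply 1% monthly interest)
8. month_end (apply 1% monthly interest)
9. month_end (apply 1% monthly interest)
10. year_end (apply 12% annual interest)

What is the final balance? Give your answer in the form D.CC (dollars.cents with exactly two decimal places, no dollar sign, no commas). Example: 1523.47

After 1 (deposit($100)): balance=$200.00 total_interest=$0.00
After 2 (month_end (apply 1% monthly interest)): balance=$202.00 total_interest=$2.00
After 3 (deposit($1000)): balance=$1202.00 total_interest=$2.00
After 4 (withdraw($100)): balance=$1102.00 total_interest=$2.00
After 5 (deposit($50)): balance=$1152.00 total_interest=$2.00
After 6 (month_end (apply 1% monthly interest)): balance=$1163.52 total_interest=$13.52
After 7 (month_end (apply 1% monthly interest)): balance=$1175.15 total_interest=$25.15
After 8 (month_end (apply 1% monthly interest)): balance=$1186.90 total_interest=$36.90
After 9 (month_end (apply 1% monthly interest)): balance=$1198.76 total_interest=$48.76
After 10 (year_end (apply 12% annual interest)): balance=$1342.61 total_interest=$192.61

Answer: 1342.61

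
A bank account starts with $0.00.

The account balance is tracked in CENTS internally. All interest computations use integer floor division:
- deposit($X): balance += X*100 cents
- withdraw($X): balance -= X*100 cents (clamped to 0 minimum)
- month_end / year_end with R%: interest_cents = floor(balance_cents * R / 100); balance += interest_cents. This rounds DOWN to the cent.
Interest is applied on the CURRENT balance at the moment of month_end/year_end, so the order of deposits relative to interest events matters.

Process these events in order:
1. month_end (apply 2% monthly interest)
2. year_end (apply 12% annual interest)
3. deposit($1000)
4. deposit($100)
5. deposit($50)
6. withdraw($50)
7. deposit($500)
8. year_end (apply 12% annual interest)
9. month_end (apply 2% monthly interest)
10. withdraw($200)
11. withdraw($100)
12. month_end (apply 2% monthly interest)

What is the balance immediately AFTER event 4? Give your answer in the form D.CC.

After 1 (month_end (apply 2% monthly interest)): balance=$0.00 total_interest=$0.00
After 2 (year_end (apply 12% annual interest)): balance=$0.00 total_interest=$0.00
After 3 (deposit($1000)): balance=$1000.00 total_interest=$0.00
After 4 (deposit($100)): balance=$1100.00 total_interest=$0.00

Answer: 1100.00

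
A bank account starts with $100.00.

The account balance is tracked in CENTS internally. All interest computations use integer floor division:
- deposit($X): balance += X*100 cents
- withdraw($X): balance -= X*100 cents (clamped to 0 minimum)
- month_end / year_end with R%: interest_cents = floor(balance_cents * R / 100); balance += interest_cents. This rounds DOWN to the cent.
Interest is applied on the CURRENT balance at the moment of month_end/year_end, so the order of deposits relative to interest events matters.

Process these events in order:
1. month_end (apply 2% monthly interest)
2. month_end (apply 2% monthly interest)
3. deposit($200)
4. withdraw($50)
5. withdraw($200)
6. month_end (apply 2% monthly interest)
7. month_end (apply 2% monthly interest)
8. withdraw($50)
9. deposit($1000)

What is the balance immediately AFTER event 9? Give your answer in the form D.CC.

Answer: 1006.22

Derivation:
After 1 (month_end (apply 2% monthly interest)): balance=$102.00 total_interest=$2.00
After 2 (month_end (apply 2% monthly interest)): balance=$104.04 total_interest=$4.04
After 3 (deposit($200)): balance=$304.04 total_interest=$4.04
After 4 (withdraw($50)): balance=$254.04 total_interest=$4.04
After 5 (withdraw($200)): balance=$54.04 total_interest=$4.04
After 6 (month_end (apply 2% monthly interest)): balance=$55.12 total_interest=$5.12
After 7 (month_end (apply 2% monthly interest)): balance=$56.22 total_interest=$6.22
After 8 (withdraw($50)): balance=$6.22 total_interest=$6.22
After 9 (deposit($1000)): balance=$1006.22 total_interest=$6.22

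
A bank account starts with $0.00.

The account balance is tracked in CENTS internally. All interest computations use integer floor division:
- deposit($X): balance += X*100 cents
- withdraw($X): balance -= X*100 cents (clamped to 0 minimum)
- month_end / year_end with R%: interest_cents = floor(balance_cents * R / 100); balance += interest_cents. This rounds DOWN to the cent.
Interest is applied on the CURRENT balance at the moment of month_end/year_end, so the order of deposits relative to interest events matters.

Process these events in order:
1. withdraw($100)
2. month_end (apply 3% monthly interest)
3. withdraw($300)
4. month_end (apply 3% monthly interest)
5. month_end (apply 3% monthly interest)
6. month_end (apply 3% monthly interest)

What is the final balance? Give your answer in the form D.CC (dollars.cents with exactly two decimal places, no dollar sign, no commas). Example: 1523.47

Answer: 0.00

Derivation:
After 1 (withdraw($100)): balance=$0.00 total_interest=$0.00
After 2 (month_end (apply 3% monthly interest)): balance=$0.00 total_interest=$0.00
After 3 (withdraw($300)): balance=$0.00 total_interest=$0.00
After 4 (month_end (apply 3% monthly interest)): balance=$0.00 total_interest=$0.00
After 5 (month_end (apply 3% monthly interest)): balance=$0.00 total_interest=$0.00
After 6 (month_end (apply 3% monthly interest)): balance=$0.00 total_interest=$0.00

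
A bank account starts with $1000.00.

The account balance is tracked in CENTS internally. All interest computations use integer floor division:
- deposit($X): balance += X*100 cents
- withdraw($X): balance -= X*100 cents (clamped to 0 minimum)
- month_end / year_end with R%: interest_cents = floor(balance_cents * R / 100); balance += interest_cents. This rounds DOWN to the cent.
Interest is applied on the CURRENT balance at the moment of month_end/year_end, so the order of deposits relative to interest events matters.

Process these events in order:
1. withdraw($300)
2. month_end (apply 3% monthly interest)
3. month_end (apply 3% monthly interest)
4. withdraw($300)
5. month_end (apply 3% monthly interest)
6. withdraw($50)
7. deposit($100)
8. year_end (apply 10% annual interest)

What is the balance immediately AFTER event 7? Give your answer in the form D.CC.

After 1 (withdraw($300)): balance=$700.00 total_interest=$0.00
After 2 (month_end (apply 3% monthly interest)): balance=$721.00 total_interest=$21.00
After 3 (month_end (apply 3% monthly interest)): balance=$742.63 total_interest=$42.63
After 4 (withdraw($300)): balance=$442.63 total_interest=$42.63
After 5 (month_end (apply 3% monthly interest)): balance=$455.90 total_interest=$55.90
After 6 (withdraw($50)): balance=$405.90 total_interest=$55.90
After 7 (deposit($100)): balance=$505.90 total_interest=$55.90

Answer: 505.90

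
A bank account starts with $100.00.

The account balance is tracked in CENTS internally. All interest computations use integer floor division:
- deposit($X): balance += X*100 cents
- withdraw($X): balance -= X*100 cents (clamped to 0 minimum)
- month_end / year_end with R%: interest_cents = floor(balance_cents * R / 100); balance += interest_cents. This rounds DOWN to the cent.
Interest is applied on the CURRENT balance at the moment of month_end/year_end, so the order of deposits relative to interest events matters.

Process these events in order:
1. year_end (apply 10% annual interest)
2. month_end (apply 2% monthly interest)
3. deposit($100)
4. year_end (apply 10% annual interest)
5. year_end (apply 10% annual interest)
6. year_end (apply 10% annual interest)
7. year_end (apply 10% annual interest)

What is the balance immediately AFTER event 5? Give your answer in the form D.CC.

After 1 (year_end (apply 10% annual interest)): balance=$110.00 total_interest=$10.00
After 2 (month_end (apply 2% monthly interest)): balance=$112.20 total_interest=$12.20
After 3 (deposit($100)): balance=$212.20 total_interest=$12.20
After 4 (year_end (apply 10% annual interest)): balance=$233.42 total_interest=$33.42
After 5 (year_end (apply 10% annual interest)): balance=$256.76 total_interest=$56.76

Answer: 256.76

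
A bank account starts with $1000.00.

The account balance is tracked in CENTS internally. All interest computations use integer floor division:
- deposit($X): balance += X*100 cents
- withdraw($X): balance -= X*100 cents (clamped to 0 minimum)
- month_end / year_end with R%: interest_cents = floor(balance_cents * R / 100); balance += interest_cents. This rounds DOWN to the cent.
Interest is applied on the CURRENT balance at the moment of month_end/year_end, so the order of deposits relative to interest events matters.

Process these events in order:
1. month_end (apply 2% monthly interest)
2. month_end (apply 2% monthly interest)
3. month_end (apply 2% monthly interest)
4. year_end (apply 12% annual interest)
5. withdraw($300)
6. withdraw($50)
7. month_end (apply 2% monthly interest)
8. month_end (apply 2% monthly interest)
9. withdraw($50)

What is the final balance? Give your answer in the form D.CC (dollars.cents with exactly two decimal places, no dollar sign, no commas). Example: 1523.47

Answer: 822.41

Derivation:
After 1 (month_end (apply 2% monthly interest)): balance=$1020.00 total_interest=$20.00
After 2 (month_end (apply 2% monthly interest)): balance=$1040.40 total_interest=$40.40
After 3 (month_end (apply 2% monthly interest)): balance=$1061.20 total_interest=$61.20
After 4 (year_end (apply 12% annual interest)): balance=$1188.54 total_interest=$188.54
After 5 (withdraw($300)): balance=$888.54 total_interest=$188.54
After 6 (withdraw($50)): balance=$838.54 total_interest=$188.54
After 7 (month_end (apply 2% monthly interest)): balance=$855.31 total_interest=$205.31
After 8 (month_end (apply 2% monthly interest)): balance=$872.41 total_interest=$222.41
After 9 (withdraw($50)): balance=$822.41 total_interest=$222.41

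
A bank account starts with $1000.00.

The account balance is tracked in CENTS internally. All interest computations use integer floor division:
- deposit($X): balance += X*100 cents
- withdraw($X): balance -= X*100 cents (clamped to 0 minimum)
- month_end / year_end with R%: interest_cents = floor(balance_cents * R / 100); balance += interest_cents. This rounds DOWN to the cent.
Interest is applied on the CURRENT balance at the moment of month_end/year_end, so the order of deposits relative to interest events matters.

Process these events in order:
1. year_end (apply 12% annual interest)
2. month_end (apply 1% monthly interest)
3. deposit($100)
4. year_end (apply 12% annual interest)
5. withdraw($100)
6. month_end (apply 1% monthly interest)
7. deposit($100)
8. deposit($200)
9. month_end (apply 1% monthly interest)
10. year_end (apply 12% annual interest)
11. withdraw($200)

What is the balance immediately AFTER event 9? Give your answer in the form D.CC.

Answer: 1607.63

Derivation:
After 1 (year_end (apply 12% annual interest)): balance=$1120.00 total_interest=$120.00
After 2 (month_end (apply 1% monthly interest)): balance=$1131.20 total_interest=$131.20
After 3 (deposit($100)): balance=$1231.20 total_interest=$131.20
After 4 (year_end (apply 12% annual interest)): balance=$1378.94 total_interest=$278.94
After 5 (withdraw($100)): balance=$1278.94 total_interest=$278.94
After 6 (month_end (apply 1% monthly interest)): balance=$1291.72 total_interest=$291.72
After 7 (deposit($100)): balance=$1391.72 total_interest=$291.72
After 8 (deposit($200)): balance=$1591.72 total_interest=$291.72
After 9 (month_end (apply 1% monthly interest)): balance=$1607.63 total_interest=$307.63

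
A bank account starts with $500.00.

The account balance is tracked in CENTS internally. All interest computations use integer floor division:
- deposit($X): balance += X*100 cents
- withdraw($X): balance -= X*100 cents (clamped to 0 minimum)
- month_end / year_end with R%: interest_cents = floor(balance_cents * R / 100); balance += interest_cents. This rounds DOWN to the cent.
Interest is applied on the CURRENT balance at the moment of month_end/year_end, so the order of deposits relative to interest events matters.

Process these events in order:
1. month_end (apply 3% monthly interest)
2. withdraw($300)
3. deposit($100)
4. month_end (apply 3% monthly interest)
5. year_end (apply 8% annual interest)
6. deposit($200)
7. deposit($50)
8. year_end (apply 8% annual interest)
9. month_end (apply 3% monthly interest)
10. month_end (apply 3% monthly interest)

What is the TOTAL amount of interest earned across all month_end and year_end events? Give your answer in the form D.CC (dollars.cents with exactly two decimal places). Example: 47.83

Answer: 137.91

Derivation:
After 1 (month_end (apply 3% monthly interest)): balance=$515.00 total_interest=$15.00
After 2 (withdraw($300)): balance=$215.00 total_interest=$15.00
After 3 (deposit($100)): balance=$315.00 total_interest=$15.00
After 4 (month_end (apply 3% monthly interest)): balance=$324.45 total_interest=$24.45
After 5 (year_end (apply 8% annual interest)): balance=$350.40 total_interest=$50.40
After 6 (deposit($200)): balance=$550.40 total_interest=$50.40
After 7 (deposit($50)): balance=$600.40 total_interest=$50.40
After 8 (year_end (apply 8% annual interest)): balance=$648.43 total_interest=$98.43
After 9 (month_end (apply 3% monthly interest)): balance=$667.88 total_interest=$117.88
After 10 (month_end (apply 3% monthly interest)): balance=$687.91 total_interest=$137.91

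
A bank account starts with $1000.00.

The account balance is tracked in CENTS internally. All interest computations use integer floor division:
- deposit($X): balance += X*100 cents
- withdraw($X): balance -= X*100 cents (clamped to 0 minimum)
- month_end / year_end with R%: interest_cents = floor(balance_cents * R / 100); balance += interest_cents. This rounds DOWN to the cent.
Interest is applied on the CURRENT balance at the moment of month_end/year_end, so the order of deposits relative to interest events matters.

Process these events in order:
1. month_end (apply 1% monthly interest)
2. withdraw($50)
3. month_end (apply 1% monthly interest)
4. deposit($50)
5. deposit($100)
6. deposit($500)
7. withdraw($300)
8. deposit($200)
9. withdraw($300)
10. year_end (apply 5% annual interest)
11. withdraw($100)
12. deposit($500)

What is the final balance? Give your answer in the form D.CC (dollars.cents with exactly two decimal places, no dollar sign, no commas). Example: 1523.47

Answer: 1680.58

Derivation:
After 1 (month_end (apply 1% monthly interest)): balance=$1010.00 total_interest=$10.00
After 2 (withdraw($50)): balance=$960.00 total_interest=$10.00
After 3 (month_end (apply 1% monthly interest)): balance=$969.60 total_interest=$19.60
After 4 (deposit($50)): balance=$1019.60 total_interest=$19.60
After 5 (deposit($100)): balance=$1119.60 total_interest=$19.60
After 6 (deposit($500)): balance=$1619.60 total_interest=$19.60
After 7 (withdraw($300)): balance=$1319.60 total_interest=$19.60
After 8 (deposit($200)): balance=$1519.60 total_interest=$19.60
After 9 (withdraw($300)): balance=$1219.60 total_interest=$19.60
After 10 (year_end (apply 5% annual interest)): balance=$1280.58 total_interest=$80.58
After 11 (withdraw($100)): balance=$1180.58 total_interest=$80.58
After 12 (deposit($500)): balance=$1680.58 total_interest=$80.58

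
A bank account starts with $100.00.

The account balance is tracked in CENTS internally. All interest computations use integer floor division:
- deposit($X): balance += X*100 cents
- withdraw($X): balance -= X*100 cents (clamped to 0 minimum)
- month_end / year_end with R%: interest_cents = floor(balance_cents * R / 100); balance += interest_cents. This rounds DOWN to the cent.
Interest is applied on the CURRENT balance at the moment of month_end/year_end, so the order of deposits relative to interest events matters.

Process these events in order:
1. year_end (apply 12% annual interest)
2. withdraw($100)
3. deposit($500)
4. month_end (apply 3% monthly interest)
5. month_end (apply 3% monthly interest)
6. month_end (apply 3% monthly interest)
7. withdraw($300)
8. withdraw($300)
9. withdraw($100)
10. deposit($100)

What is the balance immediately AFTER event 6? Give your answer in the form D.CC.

After 1 (year_end (apply 12% annual interest)): balance=$112.00 total_interest=$12.00
After 2 (withdraw($100)): balance=$12.00 total_interest=$12.00
After 3 (deposit($500)): balance=$512.00 total_interest=$12.00
After 4 (month_end (apply 3% monthly interest)): balance=$527.36 total_interest=$27.36
After 5 (month_end (apply 3% monthly interest)): balance=$543.18 total_interest=$43.18
After 6 (month_end (apply 3% monthly interest)): balance=$559.47 total_interest=$59.47

Answer: 559.47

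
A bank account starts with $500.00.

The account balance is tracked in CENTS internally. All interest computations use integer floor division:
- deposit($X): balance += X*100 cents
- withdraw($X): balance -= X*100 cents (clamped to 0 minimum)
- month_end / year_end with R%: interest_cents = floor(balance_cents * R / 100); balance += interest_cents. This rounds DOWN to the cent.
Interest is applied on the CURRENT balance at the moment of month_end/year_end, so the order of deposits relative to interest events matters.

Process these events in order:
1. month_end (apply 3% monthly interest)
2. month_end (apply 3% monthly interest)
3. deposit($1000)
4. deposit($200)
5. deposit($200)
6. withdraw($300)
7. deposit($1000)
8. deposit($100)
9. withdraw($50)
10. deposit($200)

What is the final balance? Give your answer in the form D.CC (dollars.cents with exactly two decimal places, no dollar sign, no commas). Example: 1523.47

After 1 (month_end (apply 3% monthly interest)): balance=$515.00 total_interest=$15.00
After 2 (month_end (apply 3% monthly interest)): balance=$530.45 total_interest=$30.45
After 3 (deposit($1000)): balance=$1530.45 total_interest=$30.45
After 4 (deposit($200)): balance=$1730.45 total_interest=$30.45
After 5 (deposit($200)): balance=$1930.45 total_interest=$30.45
After 6 (withdraw($300)): balance=$1630.45 total_interest=$30.45
After 7 (deposit($1000)): balance=$2630.45 total_interest=$30.45
After 8 (deposit($100)): balance=$2730.45 total_interest=$30.45
After 9 (withdraw($50)): balance=$2680.45 total_interest=$30.45
After 10 (deposit($200)): balance=$2880.45 total_interest=$30.45

Answer: 2880.45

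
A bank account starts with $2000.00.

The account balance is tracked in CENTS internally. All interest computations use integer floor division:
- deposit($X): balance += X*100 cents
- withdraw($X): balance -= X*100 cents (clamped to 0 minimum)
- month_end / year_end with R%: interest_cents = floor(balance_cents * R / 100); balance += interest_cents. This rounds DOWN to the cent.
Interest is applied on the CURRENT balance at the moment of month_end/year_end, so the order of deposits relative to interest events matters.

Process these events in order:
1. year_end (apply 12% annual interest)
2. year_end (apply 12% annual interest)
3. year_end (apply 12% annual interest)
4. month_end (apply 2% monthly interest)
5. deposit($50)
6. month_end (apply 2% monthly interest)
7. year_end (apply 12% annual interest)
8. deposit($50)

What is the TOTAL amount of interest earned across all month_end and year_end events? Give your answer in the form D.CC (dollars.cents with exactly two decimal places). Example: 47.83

Answer: 1281.28

Derivation:
After 1 (year_end (apply 12% annual interest)): balance=$2240.00 total_interest=$240.00
After 2 (year_end (apply 12% annual interest)): balance=$2508.80 total_interest=$508.80
After 3 (year_end (apply 12% annual interest)): balance=$2809.85 total_interest=$809.85
After 4 (month_end (apply 2% monthly interest)): balance=$2866.04 total_interest=$866.04
After 5 (deposit($50)): balance=$2916.04 total_interest=$866.04
After 6 (month_end (apply 2% monthly interest)): balance=$2974.36 total_interest=$924.36
After 7 (year_end (apply 12% annual interest)): balance=$3331.28 total_interest=$1281.28
After 8 (deposit($50)): balance=$3381.28 total_interest=$1281.28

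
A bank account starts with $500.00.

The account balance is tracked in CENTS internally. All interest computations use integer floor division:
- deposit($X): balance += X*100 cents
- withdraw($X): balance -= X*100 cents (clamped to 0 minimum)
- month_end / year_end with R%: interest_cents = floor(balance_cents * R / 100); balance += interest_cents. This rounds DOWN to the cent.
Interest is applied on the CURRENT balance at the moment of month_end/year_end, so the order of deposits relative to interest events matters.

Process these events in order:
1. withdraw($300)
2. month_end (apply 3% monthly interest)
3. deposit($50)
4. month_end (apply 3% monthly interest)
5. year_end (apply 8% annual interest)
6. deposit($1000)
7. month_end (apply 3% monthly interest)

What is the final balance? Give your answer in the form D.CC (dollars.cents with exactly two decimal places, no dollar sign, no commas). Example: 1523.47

After 1 (withdraw($300)): balance=$200.00 total_interest=$0.00
After 2 (month_end (apply 3% monthly interest)): balance=$206.00 total_interest=$6.00
After 3 (deposit($50)): balance=$256.00 total_interest=$6.00
After 4 (month_end (apply 3% monthly interest)): balance=$263.68 total_interest=$13.68
After 5 (year_end (apply 8% annual interest)): balance=$284.77 total_interest=$34.77
After 6 (deposit($1000)): balance=$1284.77 total_interest=$34.77
After 7 (month_end (apply 3% monthly interest)): balance=$1323.31 total_interest=$73.31

Answer: 1323.31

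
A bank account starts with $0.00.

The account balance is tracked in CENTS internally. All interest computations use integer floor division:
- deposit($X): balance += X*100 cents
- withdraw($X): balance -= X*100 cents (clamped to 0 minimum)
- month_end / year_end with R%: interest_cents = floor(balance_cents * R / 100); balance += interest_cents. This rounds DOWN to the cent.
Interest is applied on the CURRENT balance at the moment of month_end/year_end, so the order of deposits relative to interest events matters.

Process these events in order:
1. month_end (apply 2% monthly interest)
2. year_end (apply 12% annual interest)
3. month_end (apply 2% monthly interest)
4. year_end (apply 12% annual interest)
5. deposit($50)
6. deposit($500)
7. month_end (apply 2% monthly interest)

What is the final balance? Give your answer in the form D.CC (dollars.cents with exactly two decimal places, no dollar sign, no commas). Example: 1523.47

After 1 (month_end (apply 2% monthly interest)): balance=$0.00 total_interest=$0.00
After 2 (year_end (apply 12% annual interest)): balance=$0.00 total_interest=$0.00
After 3 (month_end (apply 2% monthly interest)): balance=$0.00 total_interest=$0.00
After 4 (year_end (apply 12% annual interest)): balance=$0.00 total_interest=$0.00
After 5 (deposit($50)): balance=$50.00 total_interest=$0.00
After 6 (deposit($500)): balance=$550.00 total_interest=$0.00
After 7 (month_end (apply 2% monthly interest)): balance=$561.00 total_interest=$11.00

Answer: 561.00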